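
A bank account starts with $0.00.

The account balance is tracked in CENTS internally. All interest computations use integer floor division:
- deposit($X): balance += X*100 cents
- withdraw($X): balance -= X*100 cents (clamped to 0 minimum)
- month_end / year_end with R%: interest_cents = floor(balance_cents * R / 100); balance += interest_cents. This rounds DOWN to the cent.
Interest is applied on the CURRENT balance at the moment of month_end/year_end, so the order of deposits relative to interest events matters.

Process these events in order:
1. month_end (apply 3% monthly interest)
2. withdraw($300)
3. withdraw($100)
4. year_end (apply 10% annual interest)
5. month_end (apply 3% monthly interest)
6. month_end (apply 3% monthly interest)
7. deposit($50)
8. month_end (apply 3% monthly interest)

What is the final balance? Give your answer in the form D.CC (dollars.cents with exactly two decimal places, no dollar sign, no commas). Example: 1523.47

After 1 (month_end (apply 3% monthly interest)): balance=$0.00 total_interest=$0.00
After 2 (withdraw($300)): balance=$0.00 total_interest=$0.00
After 3 (withdraw($100)): balance=$0.00 total_interest=$0.00
After 4 (year_end (apply 10% annual interest)): balance=$0.00 total_interest=$0.00
After 5 (month_end (apply 3% monthly interest)): balance=$0.00 total_interest=$0.00
After 6 (month_end (apply 3% monthly interest)): balance=$0.00 total_interest=$0.00
After 7 (deposit($50)): balance=$50.00 total_interest=$0.00
After 8 (month_end (apply 3% monthly interest)): balance=$51.50 total_interest=$1.50

Answer: 51.50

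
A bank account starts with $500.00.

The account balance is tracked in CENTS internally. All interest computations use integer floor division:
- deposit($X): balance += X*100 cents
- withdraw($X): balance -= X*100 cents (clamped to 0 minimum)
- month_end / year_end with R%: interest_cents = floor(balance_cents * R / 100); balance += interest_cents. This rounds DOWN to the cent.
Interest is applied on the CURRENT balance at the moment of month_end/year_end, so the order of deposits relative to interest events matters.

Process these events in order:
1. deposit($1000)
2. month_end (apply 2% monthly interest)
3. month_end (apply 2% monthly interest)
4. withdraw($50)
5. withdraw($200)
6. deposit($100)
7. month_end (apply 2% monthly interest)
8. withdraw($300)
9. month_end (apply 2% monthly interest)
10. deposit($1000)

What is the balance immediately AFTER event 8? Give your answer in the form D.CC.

After 1 (deposit($1000)): balance=$1500.00 total_interest=$0.00
After 2 (month_end (apply 2% monthly interest)): balance=$1530.00 total_interest=$30.00
After 3 (month_end (apply 2% monthly interest)): balance=$1560.60 total_interest=$60.60
After 4 (withdraw($50)): balance=$1510.60 total_interest=$60.60
After 5 (withdraw($200)): balance=$1310.60 total_interest=$60.60
After 6 (deposit($100)): balance=$1410.60 total_interest=$60.60
After 7 (month_end (apply 2% monthly interest)): balance=$1438.81 total_interest=$88.81
After 8 (withdraw($300)): balance=$1138.81 total_interest=$88.81

Answer: 1138.81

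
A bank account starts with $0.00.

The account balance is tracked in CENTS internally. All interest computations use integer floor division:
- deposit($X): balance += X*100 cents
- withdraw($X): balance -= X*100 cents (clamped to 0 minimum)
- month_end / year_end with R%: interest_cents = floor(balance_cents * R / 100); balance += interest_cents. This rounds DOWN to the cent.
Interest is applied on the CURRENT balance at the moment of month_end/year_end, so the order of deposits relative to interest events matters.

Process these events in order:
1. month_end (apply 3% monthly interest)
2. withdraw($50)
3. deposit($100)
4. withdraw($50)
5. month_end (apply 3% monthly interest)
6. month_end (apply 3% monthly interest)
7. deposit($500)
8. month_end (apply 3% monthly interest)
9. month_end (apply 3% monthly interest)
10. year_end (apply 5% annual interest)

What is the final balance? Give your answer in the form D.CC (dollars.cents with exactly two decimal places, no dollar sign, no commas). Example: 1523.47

After 1 (month_end (apply 3% monthly interest)): balance=$0.00 total_interest=$0.00
After 2 (withdraw($50)): balance=$0.00 total_interest=$0.00
After 3 (deposit($100)): balance=$100.00 total_interest=$0.00
After 4 (withdraw($50)): balance=$50.00 total_interest=$0.00
After 5 (month_end (apply 3% monthly interest)): balance=$51.50 total_interest=$1.50
After 6 (month_end (apply 3% monthly interest)): balance=$53.04 total_interest=$3.04
After 7 (deposit($500)): balance=$553.04 total_interest=$3.04
After 8 (month_end (apply 3% monthly interest)): balance=$569.63 total_interest=$19.63
After 9 (month_end (apply 3% monthly interest)): balance=$586.71 total_interest=$36.71
After 10 (year_end (apply 5% annual interest)): balance=$616.04 total_interest=$66.04

Answer: 616.04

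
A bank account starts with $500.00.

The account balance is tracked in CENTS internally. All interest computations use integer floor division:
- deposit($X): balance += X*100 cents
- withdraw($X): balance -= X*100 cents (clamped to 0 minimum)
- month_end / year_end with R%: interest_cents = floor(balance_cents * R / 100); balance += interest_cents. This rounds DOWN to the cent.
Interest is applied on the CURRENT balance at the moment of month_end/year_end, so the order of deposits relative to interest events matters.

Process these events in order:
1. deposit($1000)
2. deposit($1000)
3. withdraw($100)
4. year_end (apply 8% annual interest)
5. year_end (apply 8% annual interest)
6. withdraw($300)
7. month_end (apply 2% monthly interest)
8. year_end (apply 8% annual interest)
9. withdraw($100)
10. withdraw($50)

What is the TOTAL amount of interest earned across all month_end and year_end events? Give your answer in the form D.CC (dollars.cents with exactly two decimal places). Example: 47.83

Answer: 653.28

Derivation:
After 1 (deposit($1000)): balance=$1500.00 total_interest=$0.00
After 2 (deposit($1000)): balance=$2500.00 total_interest=$0.00
After 3 (withdraw($100)): balance=$2400.00 total_interest=$0.00
After 4 (year_end (apply 8% annual interest)): balance=$2592.00 total_interest=$192.00
After 5 (year_end (apply 8% annual interest)): balance=$2799.36 total_interest=$399.36
After 6 (withdraw($300)): balance=$2499.36 total_interest=$399.36
After 7 (month_end (apply 2% monthly interest)): balance=$2549.34 total_interest=$449.34
After 8 (year_end (apply 8% annual interest)): balance=$2753.28 total_interest=$653.28
After 9 (withdraw($100)): balance=$2653.28 total_interest=$653.28
After 10 (withdraw($50)): balance=$2603.28 total_interest=$653.28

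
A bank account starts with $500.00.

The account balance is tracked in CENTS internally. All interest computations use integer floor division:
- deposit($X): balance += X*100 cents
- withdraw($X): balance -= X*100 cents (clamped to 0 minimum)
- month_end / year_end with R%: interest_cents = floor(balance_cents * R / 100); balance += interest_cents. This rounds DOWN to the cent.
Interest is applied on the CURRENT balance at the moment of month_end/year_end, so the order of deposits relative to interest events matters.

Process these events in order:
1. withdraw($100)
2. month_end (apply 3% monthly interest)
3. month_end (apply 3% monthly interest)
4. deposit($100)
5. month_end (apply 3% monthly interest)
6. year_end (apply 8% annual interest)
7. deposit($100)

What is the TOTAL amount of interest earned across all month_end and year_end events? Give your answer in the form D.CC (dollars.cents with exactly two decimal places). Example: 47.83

Answer: 83.29

Derivation:
After 1 (withdraw($100)): balance=$400.00 total_interest=$0.00
After 2 (month_end (apply 3% monthly interest)): balance=$412.00 total_interest=$12.00
After 3 (month_end (apply 3% monthly interest)): balance=$424.36 total_interest=$24.36
After 4 (deposit($100)): balance=$524.36 total_interest=$24.36
After 5 (month_end (apply 3% monthly interest)): balance=$540.09 total_interest=$40.09
After 6 (year_end (apply 8% annual interest)): balance=$583.29 total_interest=$83.29
After 7 (deposit($100)): balance=$683.29 total_interest=$83.29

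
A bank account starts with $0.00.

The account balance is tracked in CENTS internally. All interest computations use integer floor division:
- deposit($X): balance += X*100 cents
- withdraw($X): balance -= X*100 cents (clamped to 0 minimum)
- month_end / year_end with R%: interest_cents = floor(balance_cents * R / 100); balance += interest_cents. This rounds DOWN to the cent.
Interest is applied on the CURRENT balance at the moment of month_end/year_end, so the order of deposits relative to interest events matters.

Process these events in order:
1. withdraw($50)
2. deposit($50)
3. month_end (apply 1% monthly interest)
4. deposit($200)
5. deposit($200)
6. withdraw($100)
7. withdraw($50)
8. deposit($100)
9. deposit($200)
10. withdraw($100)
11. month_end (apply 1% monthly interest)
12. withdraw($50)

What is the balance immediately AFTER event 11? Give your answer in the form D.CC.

Answer: 505.50

Derivation:
After 1 (withdraw($50)): balance=$0.00 total_interest=$0.00
After 2 (deposit($50)): balance=$50.00 total_interest=$0.00
After 3 (month_end (apply 1% monthly interest)): balance=$50.50 total_interest=$0.50
After 4 (deposit($200)): balance=$250.50 total_interest=$0.50
After 5 (deposit($200)): balance=$450.50 total_interest=$0.50
After 6 (withdraw($100)): balance=$350.50 total_interest=$0.50
After 7 (withdraw($50)): balance=$300.50 total_interest=$0.50
After 8 (deposit($100)): balance=$400.50 total_interest=$0.50
After 9 (deposit($200)): balance=$600.50 total_interest=$0.50
After 10 (withdraw($100)): balance=$500.50 total_interest=$0.50
After 11 (month_end (apply 1% monthly interest)): balance=$505.50 total_interest=$5.50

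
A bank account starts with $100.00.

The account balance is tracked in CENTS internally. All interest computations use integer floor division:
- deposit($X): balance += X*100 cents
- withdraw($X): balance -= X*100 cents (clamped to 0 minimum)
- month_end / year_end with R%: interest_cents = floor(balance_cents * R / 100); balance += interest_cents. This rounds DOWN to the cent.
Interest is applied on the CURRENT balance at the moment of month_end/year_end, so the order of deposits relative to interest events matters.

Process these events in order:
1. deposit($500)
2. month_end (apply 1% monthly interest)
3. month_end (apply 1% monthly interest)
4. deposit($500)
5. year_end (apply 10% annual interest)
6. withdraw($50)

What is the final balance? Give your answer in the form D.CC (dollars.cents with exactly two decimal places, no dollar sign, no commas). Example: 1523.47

Answer: 1173.26

Derivation:
After 1 (deposit($500)): balance=$600.00 total_interest=$0.00
After 2 (month_end (apply 1% monthly interest)): balance=$606.00 total_interest=$6.00
After 3 (month_end (apply 1% monthly interest)): balance=$612.06 total_interest=$12.06
After 4 (deposit($500)): balance=$1112.06 total_interest=$12.06
After 5 (year_end (apply 10% annual interest)): balance=$1223.26 total_interest=$123.26
After 6 (withdraw($50)): balance=$1173.26 total_interest=$123.26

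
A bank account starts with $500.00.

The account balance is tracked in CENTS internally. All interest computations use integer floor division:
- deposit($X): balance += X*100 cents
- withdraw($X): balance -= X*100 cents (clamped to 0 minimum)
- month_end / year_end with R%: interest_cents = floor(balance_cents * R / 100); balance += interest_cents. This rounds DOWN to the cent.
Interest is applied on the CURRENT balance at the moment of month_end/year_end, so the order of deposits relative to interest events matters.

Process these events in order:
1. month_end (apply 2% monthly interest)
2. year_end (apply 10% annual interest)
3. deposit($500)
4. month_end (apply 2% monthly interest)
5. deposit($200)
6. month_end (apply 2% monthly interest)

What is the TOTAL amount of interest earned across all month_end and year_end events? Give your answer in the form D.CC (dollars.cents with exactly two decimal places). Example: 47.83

After 1 (month_end (apply 2% monthly interest)): balance=$510.00 total_interest=$10.00
After 2 (year_end (apply 10% annual interest)): balance=$561.00 total_interest=$61.00
After 3 (deposit($500)): balance=$1061.00 total_interest=$61.00
After 4 (month_end (apply 2% monthly interest)): balance=$1082.22 total_interest=$82.22
After 5 (deposit($200)): balance=$1282.22 total_interest=$82.22
After 6 (month_end (apply 2% monthly interest)): balance=$1307.86 total_interest=$107.86

Answer: 107.86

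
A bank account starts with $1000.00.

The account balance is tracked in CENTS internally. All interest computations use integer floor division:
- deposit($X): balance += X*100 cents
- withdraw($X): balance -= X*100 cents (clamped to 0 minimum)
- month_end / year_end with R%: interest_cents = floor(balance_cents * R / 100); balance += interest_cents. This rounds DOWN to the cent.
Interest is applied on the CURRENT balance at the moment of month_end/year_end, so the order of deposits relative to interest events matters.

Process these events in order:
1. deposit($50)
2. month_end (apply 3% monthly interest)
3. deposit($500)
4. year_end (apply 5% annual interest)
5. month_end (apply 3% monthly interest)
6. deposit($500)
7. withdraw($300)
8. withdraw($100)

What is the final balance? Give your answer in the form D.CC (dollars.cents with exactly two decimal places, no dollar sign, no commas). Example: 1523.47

After 1 (deposit($50)): balance=$1050.00 total_interest=$0.00
After 2 (month_end (apply 3% monthly interest)): balance=$1081.50 total_interest=$31.50
After 3 (deposit($500)): balance=$1581.50 total_interest=$31.50
After 4 (year_end (apply 5% annual interest)): balance=$1660.57 total_interest=$110.57
After 5 (month_end (apply 3% monthly interest)): balance=$1710.38 total_interest=$160.38
After 6 (deposit($500)): balance=$2210.38 total_interest=$160.38
After 7 (withdraw($300)): balance=$1910.38 total_interest=$160.38
After 8 (withdraw($100)): balance=$1810.38 total_interest=$160.38

Answer: 1810.38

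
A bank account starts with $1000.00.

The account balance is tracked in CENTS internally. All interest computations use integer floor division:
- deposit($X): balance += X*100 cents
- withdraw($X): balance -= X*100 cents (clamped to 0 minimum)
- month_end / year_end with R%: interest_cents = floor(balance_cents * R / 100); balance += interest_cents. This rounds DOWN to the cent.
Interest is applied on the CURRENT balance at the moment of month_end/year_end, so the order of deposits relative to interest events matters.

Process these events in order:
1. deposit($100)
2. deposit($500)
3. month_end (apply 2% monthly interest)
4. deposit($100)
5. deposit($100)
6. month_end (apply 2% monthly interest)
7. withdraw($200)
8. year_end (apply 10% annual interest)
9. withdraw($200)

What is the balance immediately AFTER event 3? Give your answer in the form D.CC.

Answer: 1632.00

Derivation:
After 1 (deposit($100)): balance=$1100.00 total_interest=$0.00
After 2 (deposit($500)): balance=$1600.00 total_interest=$0.00
After 3 (month_end (apply 2% monthly interest)): balance=$1632.00 total_interest=$32.00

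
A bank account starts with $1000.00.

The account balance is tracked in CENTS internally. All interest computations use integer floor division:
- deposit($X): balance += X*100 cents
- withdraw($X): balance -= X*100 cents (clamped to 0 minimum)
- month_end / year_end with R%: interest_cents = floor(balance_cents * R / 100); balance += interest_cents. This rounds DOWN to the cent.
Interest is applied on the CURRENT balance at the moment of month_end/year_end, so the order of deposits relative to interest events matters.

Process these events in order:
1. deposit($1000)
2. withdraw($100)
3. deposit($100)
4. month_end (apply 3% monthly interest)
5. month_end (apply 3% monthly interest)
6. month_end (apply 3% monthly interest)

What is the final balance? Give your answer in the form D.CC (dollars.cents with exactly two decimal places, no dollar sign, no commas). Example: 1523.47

After 1 (deposit($1000)): balance=$2000.00 total_interest=$0.00
After 2 (withdraw($100)): balance=$1900.00 total_interest=$0.00
After 3 (deposit($100)): balance=$2000.00 total_interest=$0.00
After 4 (month_end (apply 3% monthly interest)): balance=$2060.00 total_interest=$60.00
After 5 (month_end (apply 3% monthly interest)): balance=$2121.80 total_interest=$121.80
After 6 (month_end (apply 3% monthly interest)): balance=$2185.45 total_interest=$185.45

Answer: 2185.45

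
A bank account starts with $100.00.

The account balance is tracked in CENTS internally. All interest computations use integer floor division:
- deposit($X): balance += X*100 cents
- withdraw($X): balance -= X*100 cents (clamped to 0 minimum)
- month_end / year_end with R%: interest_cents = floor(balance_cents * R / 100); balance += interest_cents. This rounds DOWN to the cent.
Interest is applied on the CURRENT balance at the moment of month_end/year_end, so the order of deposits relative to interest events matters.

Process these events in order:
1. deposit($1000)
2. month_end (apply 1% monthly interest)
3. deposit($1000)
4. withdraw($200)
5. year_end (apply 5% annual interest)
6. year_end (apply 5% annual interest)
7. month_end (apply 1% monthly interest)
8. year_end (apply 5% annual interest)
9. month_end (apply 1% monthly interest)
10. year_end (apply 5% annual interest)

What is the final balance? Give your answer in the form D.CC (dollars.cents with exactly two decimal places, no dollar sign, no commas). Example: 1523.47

After 1 (deposit($1000)): balance=$1100.00 total_interest=$0.00
After 2 (month_end (apply 1% monthly interest)): balance=$1111.00 total_interest=$11.00
After 3 (deposit($1000)): balance=$2111.00 total_interest=$11.00
After 4 (withdraw($200)): balance=$1911.00 total_interest=$11.00
After 5 (year_end (apply 5% annual interest)): balance=$2006.55 total_interest=$106.55
After 6 (year_end (apply 5% annual interest)): balance=$2106.87 total_interest=$206.87
After 7 (month_end (apply 1% monthly interest)): balance=$2127.93 total_interest=$227.93
After 8 (year_end (apply 5% annual interest)): balance=$2234.32 total_interest=$334.32
After 9 (month_end (apply 1% monthly interest)): balance=$2256.66 total_interest=$356.66
After 10 (year_end (apply 5% annual interest)): balance=$2369.49 total_interest=$469.49

Answer: 2369.49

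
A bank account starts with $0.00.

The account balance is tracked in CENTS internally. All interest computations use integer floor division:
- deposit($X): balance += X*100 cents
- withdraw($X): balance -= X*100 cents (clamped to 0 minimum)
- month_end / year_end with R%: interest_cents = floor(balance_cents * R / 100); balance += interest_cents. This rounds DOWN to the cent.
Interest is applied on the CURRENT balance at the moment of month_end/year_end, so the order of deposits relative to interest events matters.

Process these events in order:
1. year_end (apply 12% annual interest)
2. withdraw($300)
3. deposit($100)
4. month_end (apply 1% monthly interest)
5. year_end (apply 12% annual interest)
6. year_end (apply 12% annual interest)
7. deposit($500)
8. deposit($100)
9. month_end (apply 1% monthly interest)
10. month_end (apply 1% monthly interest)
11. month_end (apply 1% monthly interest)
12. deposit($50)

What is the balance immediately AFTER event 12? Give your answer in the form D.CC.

Answer: 798.69

Derivation:
After 1 (year_end (apply 12% annual interest)): balance=$0.00 total_interest=$0.00
After 2 (withdraw($300)): balance=$0.00 total_interest=$0.00
After 3 (deposit($100)): balance=$100.00 total_interest=$0.00
After 4 (month_end (apply 1% monthly interest)): balance=$101.00 total_interest=$1.00
After 5 (year_end (apply 12% annual interest)): balance=$113.12 total_interest=$13.12
After 6 (year_end (apply 12% annual interest)): balance=$126.69 total_interest=$26.69
After 7 (deposit($500)): balance=$626.69 total_interest=$26.69
After 8 (deposit($100)): balance=$726.69 total_interest=$26.69
After 9 (month_end (apply 1% monthly interest)): balance=$733.95 total_interest=$33.95
After 10 (month_end (apply 1% monthly interest)): balance=$741.28 total_interest=$41.28
After 11 (month_end (apply 1% monthly interest)): balance=$748.69 total_interest=$48.69
After 12 (deposit($50)): balance=$798.69 total_interest=$48.69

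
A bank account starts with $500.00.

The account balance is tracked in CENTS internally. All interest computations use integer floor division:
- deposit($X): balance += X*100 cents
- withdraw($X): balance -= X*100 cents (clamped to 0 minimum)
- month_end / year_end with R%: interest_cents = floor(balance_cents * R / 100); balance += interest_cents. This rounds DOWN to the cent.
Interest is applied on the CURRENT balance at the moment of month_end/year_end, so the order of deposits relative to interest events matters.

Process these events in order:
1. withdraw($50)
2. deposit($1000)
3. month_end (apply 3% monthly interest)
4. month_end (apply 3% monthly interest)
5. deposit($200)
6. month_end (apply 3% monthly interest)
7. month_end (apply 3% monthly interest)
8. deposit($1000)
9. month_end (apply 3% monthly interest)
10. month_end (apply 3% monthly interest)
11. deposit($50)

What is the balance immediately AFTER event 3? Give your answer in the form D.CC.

After 1 (withdraw($50)): balance=$450.00 total_interest=$0.00
After 2 (deposit($1000)): balance=$1450.00 total_interest=$0.00
After 3 (month_end (apply 3% monthly interest)): balance=$1493.50 total_interest=$43.50

Answer: 1493.50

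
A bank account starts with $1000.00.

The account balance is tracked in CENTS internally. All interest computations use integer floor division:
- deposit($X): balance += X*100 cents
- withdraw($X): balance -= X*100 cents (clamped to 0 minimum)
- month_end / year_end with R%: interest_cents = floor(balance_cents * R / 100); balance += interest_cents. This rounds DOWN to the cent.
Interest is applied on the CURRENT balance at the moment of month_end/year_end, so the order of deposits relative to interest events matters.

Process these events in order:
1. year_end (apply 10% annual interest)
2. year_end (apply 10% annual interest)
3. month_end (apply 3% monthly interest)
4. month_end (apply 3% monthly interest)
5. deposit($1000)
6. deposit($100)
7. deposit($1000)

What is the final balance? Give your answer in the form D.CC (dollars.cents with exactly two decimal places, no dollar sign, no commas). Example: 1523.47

After 1 (year_end (apply 10% annual interest)): balance=$1100.00 total_interest=$100.00
After 2 (year_end (apply 10% annual interest)): balance=$1210.00 total_interest=$210.00
After 3 (month_end (apply 3% monthly interest)): balance=$1246.30 total_interest=$246.30
After 4 (month_end (apply 3% monthly interest)): balance=$1283.68 total_interest=$283.68
After 5 (deposit($1000)): balance=$2283.68 total_interest=$283.68
After 6 (deposit($100)): balance=$2383.68 total_interest=$283.68
After 7 (deposit($1000)): balance=$3383.68 total_interest=$283.68

Answer: 3383.68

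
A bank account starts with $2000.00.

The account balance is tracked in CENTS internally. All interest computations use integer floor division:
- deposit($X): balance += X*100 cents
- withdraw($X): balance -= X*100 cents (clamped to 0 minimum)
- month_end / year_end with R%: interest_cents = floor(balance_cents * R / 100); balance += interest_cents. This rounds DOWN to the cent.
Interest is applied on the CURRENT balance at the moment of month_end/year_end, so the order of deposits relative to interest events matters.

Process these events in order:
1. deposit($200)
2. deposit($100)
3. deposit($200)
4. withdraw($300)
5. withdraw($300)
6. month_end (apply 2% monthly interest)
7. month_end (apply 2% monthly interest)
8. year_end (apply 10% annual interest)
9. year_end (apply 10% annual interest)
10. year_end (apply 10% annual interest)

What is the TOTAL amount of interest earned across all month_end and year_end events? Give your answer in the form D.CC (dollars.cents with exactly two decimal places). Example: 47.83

After 1 (deposit($200)): balance=$2200.00 total_interest=$0.00
After 2 (deposit($100)): balance=$2300.00 total_interest=$0.00
After 3 (deposit($200)): balance=$2500.00 total_interest=$0.00
After 4 (withdraw($300)): balance=$2200.00 total_interest=$0.00
After 5 (withdraw($300)): balance=$1900.00 total_interest=$0.00
After 6 (month_end (apply 2% monthly interest)): balance=$1938.00 total_interest=$38.00
After 7 (month_end (apply 2% monthly interest)): balance=$1976.76 total_interest=$76.76
After 8 (year_end (apply 10% annual interest)): balance=$2174.43 total_interest=$274.43
After 9 (year_end (apply 10% annual interest)): balance=$2391.87 total_interest=$491.87
After 10 (year_end (apply 10% annual interest)): balance=$2631.05 total_interest=$731.05

Answer: 731.05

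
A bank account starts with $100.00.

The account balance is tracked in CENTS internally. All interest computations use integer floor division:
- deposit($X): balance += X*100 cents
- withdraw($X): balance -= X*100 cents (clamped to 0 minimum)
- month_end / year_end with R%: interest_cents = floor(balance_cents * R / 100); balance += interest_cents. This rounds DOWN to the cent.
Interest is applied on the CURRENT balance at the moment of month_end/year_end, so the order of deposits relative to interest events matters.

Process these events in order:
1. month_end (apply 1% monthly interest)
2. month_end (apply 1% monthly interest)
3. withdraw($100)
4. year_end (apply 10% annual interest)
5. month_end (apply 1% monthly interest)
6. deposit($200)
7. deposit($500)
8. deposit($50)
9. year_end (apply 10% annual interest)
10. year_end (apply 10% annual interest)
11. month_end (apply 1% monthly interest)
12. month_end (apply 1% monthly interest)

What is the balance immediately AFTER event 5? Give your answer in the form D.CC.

After 1 (month_end (apply 1% monthly interest)): balance=$101.00 total_interest=$1.00
After 2 (month_end (apply 1% monthly interest)): balance=$102.01 total_interest=$2.01
After 3 (withdraw($100)): balance=$2.01 total_interest=$2.01
After 4 (year_end (apply 10% annual interest)): balance=$2.21 total_interest=$2.21
After 5 (month_end (apply 1% monthly interest)): balance=$2.23 total_interest=$2.23

Answer: 2.23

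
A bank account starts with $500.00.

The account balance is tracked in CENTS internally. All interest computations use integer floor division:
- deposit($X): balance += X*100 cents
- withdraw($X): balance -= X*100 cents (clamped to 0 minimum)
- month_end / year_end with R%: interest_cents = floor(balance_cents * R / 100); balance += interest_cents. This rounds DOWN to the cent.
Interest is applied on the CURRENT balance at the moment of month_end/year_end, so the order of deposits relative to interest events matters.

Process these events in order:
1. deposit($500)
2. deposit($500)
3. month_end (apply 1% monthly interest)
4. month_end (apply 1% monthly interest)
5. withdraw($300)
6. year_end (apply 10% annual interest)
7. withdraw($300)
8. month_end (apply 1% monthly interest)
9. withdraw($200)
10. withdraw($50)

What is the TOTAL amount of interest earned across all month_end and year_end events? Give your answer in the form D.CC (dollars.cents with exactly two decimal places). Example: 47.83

After 1 (deposit($500)): balance=$1000.00 total_interest=$0.00
After 2 (deposit($500)): balance=$1500.00 total_interest=$0.00
After 3 (month_end (apply 1% monthly interest)): balance=$1515.00 total_interest=$15.00
After 4 (month_end (apply 1% monthly interest)): balance=$1530.15 total_interest=$30.15
After 5 (withdraw($300)): balance=$1230.15 total_interest=$30.15
After 6 (year_end (apply 10% annual interest)): balance=$1353.16 total_interest=$153.16
After 7 (withdraw($300)): balance=$1053.16 total_interest=$153.16
After 8 (month_end (apply 1% monthly interest)): balance=$1063.69 total_interest=$163.69
After 9 (withdraw($200)): balance=$863.69 total_interest=$163.69
After 10 (withdraw($50)): balance=$813.69 total_interest=$163.69

Answer: 163.69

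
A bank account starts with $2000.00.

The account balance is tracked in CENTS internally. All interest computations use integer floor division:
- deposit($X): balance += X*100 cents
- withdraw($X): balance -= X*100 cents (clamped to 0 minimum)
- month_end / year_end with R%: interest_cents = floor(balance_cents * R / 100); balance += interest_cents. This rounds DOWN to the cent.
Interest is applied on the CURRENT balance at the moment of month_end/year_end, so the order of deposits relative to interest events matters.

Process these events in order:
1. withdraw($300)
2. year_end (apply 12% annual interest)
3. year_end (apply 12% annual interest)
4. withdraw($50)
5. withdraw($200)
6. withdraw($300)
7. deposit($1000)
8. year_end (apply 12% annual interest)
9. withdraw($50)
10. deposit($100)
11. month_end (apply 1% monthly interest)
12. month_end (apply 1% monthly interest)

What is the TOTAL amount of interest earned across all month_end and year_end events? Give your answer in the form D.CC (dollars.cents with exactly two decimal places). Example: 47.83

Answer: 801.50

Derivation:
After 1 (withdraw($300)): balance=$1700.00 total_interest=$0.00
After 2 (year_end (apply 12% annual interest)): balance=$1904.00 total_interest=$204.00
After 3 (year_end (apply 12% annual interest)): balance=$2132.48 total_interest=$432.48
After 4 (withdraw($50)): balance=$2082.48 total_interest=$432.48
After 5 (withdraw($200)): balance=$1882.48 total_interest=$432.48
After 6 (withdraw($300)): balance=$1582.48 total_interest=$432.48
After 7 (deposit($1000)): balance=$2582.48 total_interest=$432.48
After 8 (year_end (apply 12% annual interest)): balance=$2892.37 total_interest=$742.37
After 9 (withdraw($50)): balance=$2842.37 total_interest=$742.37
After 10 (deposit($100)): balance=$2942.37 total_interest=$742.37
After 11 (month_end (apply 1% monthly interest)): balance=$2971.79 total_interest=$771.79
After 12 (month_end (apply 1% monthly interest)): balance=$3001.50 total_interest=$801.50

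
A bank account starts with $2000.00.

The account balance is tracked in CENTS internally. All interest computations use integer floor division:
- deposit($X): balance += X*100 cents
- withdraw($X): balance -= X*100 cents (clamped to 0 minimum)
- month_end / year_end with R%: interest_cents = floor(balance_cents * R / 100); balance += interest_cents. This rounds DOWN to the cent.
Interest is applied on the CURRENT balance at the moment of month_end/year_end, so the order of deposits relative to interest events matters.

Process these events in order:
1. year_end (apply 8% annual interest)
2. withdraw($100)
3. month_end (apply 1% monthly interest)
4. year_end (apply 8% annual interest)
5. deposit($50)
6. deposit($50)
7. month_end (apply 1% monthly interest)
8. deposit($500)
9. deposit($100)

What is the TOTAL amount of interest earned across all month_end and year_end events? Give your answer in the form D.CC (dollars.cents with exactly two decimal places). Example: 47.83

After 1 (year_end (apply 8% annual interest)): balance=$2160.00 total_interest=$160.00
After 2 (withdraw($100)): balance=$2060.00 total_interest=$160.00
After 3 (month_end (apply 1% monthly interest)): balance=$2080.60 total_interest=$180.60
After 4 (year_end (apply 8% annual interest)): balance=$2247.04 total_interest=$347.04
After 5 (deposit($50)): balance=$2297.04 total_interest=$347.04
After 6 (deposit($50)): balance=$2347.04 total_interest=$347.04
After 7 (month_end (apply 1% monthly interest)): balance=$2370.51 total_interest=$370.51
After 8 (deposit($500)): balance=$2870.51 total_interest=$370.51
After 9 (deposit($100)): balance=$2970.51 total_interest=$370.51

Answer: 370.51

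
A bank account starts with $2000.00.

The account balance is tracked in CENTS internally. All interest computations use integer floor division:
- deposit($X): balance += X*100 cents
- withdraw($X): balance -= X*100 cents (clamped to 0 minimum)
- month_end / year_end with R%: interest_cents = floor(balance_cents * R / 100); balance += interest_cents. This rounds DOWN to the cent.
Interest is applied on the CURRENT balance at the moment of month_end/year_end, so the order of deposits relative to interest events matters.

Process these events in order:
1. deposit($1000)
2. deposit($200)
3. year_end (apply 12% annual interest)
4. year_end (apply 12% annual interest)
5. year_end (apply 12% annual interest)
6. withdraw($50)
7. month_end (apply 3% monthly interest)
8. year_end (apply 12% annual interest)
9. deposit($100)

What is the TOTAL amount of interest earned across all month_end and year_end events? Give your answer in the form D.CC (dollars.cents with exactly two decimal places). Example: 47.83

Answer: 1978.62

Derivation:
After 1 (deposit($1000)): balance=$3000.00 total_interest=$0.00
After 2 (deposit($200)): balance=$3200.00 total_interest=$0.00
After 3 (year_end (apply 12% annual interest)): balance=$3584.00 total_interest=$384.00
After 4 (year_end (apply 12% annual interest)): balance=$4014.08 total_interest=$814.08
After 5 (year_end (apply 12% annual interest)): balance=$4495.76 total_interest=$1295.76
After 6 (withdraw($50)): balance=$4445.76 total_interest=$1295.76
After 7 (month_end (apply 3% monthly interest)): balance=$4579.13 total_interest=$1429.13
After 8 (year_end (apply 12% annual interest)): balance=$5128.62 total_interest=$1978.62
After 9 (deposit($100)): balance=$5228.62 total_interest=$1978.62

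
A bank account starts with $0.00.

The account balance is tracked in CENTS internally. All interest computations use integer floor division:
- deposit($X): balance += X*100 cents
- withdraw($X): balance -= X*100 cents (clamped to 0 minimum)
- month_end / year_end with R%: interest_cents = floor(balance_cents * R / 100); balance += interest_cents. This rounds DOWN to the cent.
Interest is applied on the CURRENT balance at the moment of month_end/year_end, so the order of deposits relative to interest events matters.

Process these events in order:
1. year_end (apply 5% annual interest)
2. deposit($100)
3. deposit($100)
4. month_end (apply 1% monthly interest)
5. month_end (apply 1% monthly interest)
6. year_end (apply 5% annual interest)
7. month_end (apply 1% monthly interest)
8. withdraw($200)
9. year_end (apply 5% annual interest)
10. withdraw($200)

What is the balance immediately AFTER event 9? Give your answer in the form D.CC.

After 1 (year_end (apply 5% annual interest)): balance=$0.00 total_interest=$0.00
After 2 (deposit($100)): balance=$100.00 total_interest=$0.00
After 3 (deposit($100)): balance=$200.00 total_interest=$0.00
After 4 (month_end (apply 1% monthly interest)): balance=$202.00 total_interest=$2.00
After 5 (month_end (apply 1% monthly interest)): balance=$204.02 total_interest=$4.02
After 6 (year_end (apply 5% annual interest)): balance=$214.22 total_interest=$14.22
After 7 (month_end (apply 1% monthly interest)): balance=$216.36 total_interest=$16.36
After 8 (withdraw($200)): balance=$16.36 total_interest=$16.36
After 9 (year_end (apply 5% annual interest)): balance=$17.17 total_interest=$17.17

Answer: 17.17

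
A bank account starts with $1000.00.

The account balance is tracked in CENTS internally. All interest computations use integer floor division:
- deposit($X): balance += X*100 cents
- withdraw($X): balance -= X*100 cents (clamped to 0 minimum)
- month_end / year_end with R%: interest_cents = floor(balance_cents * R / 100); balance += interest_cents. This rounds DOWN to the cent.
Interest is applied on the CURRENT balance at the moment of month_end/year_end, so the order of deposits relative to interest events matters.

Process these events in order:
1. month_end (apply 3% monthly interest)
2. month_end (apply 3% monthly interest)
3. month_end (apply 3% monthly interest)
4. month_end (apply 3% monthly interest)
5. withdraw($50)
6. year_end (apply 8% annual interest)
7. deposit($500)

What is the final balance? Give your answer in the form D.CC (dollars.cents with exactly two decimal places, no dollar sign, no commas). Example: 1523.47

Answer: 1661.54

Derivation:
After 1 (month_end (apply 3% monthly interest)): balance=$1030.00 total_interest=$30.00
After 2 (month_end (apply 3% monthly interest)): balance=$1060.90 total_interest=$60.90
After 3 (month_end (apply 3% monthly interest)): balance=$1092.72 total_interest=$92.72
After 4 (month_end (apply 3% monthly interest)): balance=$1125.50 total_interest=$125.50
After 5 (withdraw($50)): balance=$1075.50 total_interest=$125.50
After 6 (year_end (apply 8% annual interest)): balance=$1161.54 total_interest=$211.54
After 7 (deposit($500)): balance=$1661.54 total_interest=$211.54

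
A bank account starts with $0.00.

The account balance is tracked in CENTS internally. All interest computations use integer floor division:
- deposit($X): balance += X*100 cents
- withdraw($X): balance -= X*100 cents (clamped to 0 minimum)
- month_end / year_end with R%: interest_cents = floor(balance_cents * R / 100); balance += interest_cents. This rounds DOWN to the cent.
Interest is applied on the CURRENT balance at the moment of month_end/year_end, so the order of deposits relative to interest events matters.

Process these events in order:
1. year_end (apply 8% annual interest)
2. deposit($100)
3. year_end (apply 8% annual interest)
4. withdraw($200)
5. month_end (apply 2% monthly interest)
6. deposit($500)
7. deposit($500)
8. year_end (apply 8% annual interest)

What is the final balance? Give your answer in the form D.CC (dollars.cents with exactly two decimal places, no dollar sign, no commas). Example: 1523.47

After 1 (year_end (apply 8% annual interest)): balance=$0.00 total_interest=$0.00
After 2 (deposit($100)): balance=$100.00 total_interest=$0.00
After 3 (year_end (apply 8% annual interest)): balance=$108.00 total_interest=$8.00
After 4 (withdraw($200)): balance=$0.00 total_interest=$8.00
After 5 (month_end (apply 2% monthly interest)): balance=$0.00 total_interest=$8.00
After 6 (deposit($500)): balance=$500.00 total_interest=$8.00
After 7 (deposit($500)): balance=$1000.00 total_interest=$8.00
After 8 (year_end (apply 8% annual interest)): balance=$1080.00 total_interest=$88.00

Answer: 1080.00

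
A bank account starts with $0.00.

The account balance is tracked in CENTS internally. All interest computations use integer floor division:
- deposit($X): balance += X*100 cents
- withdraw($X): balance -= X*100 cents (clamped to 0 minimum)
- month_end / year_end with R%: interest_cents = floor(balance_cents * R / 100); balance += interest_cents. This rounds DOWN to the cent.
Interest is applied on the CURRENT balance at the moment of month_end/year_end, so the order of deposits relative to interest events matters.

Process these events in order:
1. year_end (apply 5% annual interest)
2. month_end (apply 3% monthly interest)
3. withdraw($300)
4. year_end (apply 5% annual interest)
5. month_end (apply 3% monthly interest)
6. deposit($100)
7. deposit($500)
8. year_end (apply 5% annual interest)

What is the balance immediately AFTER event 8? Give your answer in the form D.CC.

After 1 (year_end (apply 5% annual interest)): balance=$0.00 total_interest=$0.00
After 2 (month_end (apply 3% monthly interest)): balance=$0.00 total_interest=$0.00
After 3 (withdraw($300)): balance=$0.00 total_interest=$0.00
After 4 (year_end (apply 5% annual interest)): balance=$0.00 total_interest=$0.00
After 5 (month_end (apply 3% monthly interest)): balance=$0.00 total_interest=$0.00
After 6 (deposit($100)): balance=$100.00 total_interest=$0.00
After 7 (deposit($500)): balance=$600.00 total_interest=$0.00
After 8 (year_end (apply 5% annual interest)): balance=$630.00 total_interest=$30.00

Answer: 630.00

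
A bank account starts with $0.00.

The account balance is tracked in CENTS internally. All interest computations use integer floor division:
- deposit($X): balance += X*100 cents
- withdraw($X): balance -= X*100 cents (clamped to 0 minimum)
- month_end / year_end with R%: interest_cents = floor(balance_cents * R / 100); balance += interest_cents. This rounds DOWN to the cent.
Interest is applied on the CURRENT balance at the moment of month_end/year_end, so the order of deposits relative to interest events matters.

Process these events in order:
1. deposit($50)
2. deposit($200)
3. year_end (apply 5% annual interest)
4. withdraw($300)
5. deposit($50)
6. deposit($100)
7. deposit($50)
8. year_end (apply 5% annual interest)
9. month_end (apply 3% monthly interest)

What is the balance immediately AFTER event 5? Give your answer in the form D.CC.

After 1 (deposit($50)): balance=$50.00 total_interest=$0.00
After 2 (deposit($200)): balance=$250.00 total_interest=$0.00
After 3 (year_end (apply 5% annual interest)): balance=$262.50 total_interest=$12.50
After 4 (withdraw($300)): balance=$0.00 total_interest=$12.50
After 5 (deposit($50)): balance=$50.00 total_interest=$12.50

Answer: 50.00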